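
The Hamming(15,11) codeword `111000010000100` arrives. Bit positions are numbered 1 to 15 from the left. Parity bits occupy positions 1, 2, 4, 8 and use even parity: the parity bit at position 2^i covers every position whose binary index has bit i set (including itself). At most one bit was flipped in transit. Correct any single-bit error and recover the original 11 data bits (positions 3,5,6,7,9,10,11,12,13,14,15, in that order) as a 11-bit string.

s1: b1⊕b3⊕b5⊕b7⊕b9⊕b11⊕b13⊕b15 = 1⊕1⊕0⊕0⊕0⊕0⊕1⊕0 = 1
s2: b2⊕b3⊕b6⊕b7⊕b10⊕b11⊕b14⊕b15 = 1⊕1⊕0⊕0⊕0⊕0⊕0⊕0 = 0
s4: b4⊕b5⊕b6⊕b7⊕b12⊕b13⊕b14⊕b15 = 0⊕0⊕0⊕0⊕0⊕1⊕0⊕0 = 1
s8: b8⊕b9⊕b10⊕b11⊕b12⊕b13⊕b14⊕b15 = 1⊕0⊕0⊕0⊕0⊕1⊕0⊕0 = 0
Syndrome (s8...s1) = 0101 → position 5.
Flip bit 5: corrected codeword = 111010010000100
Data bits at positions 3,5,6,7,9,10,11,12,13,14,15: 11000000100

11000000100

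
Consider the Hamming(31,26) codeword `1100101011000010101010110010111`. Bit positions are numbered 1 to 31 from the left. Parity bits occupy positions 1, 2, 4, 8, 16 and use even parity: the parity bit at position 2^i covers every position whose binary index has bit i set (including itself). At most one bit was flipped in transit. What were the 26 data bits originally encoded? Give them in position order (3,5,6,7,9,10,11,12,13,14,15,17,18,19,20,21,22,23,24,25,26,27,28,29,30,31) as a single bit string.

s1: b1⊕b3⊕b5⊕b7⊕b9⊕b11⊕b13⊕b15⊕b17⊕b19⊕b21⊕b23⊕b25⊕b27⊕b29⊕b31 = 1⊕0⊕1⊕1⊕1⊕0⊕0⊕1⊕1⊕1⊕1⊕1⊕0⊕1⊕1⊕1 = 0
s2: b2⊕b3⊕b6⊕b7⊕b10⊕b11⊕b14⊕b15⊕b18⊕b19⊕b22⊕b23⊕b26⊕b27⊕b30⊕b31 = 1⊕0⊕0⊕1⊕1⊕0⊕0⊕1⊕0⊕1⊕0⊕1⊕0⊕1⊕1⊕1 = 1
s4: b4⊕b5⊕b6⊕b7⊕b12⊕b13⊕b14⊕b15⊕b20⊕b21⊕b22⊕b23⊕b28⊕b29⊕b30⊕b31 = 0⊕1⊕0⊕1⊕0⊕0⊕0⊕1⊕0⊕1⊕0⊕1⊕0⊕1⊕1⊕1 = 0
s8: b8⊕b9⊕b10⊕b11⊕b12⊕b13⊕b14⊕b15⊕b24⊕b25⊕b26⊕b27⊕b28⊕b29⊕b30⊕b31 = 0⊕1⊕1⊕0⊕0⊕0⊕0⊕1⊕1⊕0⊕0⊕1⊕0⊕1⊕1⊕1 = 0
s16: b16⊕b17⊕b18⊕b19⊕b20⊕b21⊕b22⊕b23⊕b24⊕b25⊕b26⊕b27⊕b28⊕b29⊕b30⊕b31 = 0⊕1⊕0⊕1⊕0⊕1⊕0⊕1⊕1⊕0⊕0⊕1⊕0⊕1⊕1⊕1 = 1
Syndrome (s16...s1) = 10010 → position 18.
Flip bit 18: corrected codeword = 1100101011000010111010110010111
Data bits at positions 3,5,6,7,9,10,11,12,13,14,15,17,18,19,20,21,22,23,24,25,26,27,28,29,30,31: 01011100001111010110010111

01011100001111010110010111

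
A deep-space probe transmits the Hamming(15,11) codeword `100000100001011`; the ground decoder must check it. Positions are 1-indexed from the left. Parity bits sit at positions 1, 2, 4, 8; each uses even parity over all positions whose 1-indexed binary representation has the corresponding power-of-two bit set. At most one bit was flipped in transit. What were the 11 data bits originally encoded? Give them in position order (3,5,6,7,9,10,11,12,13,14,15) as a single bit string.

s1: b1⊕b3⊕b5⊕b7⊕b9⊕b11⊕b13⊕b15 = 1⊕0⊕0⊕1⊕0⊕0⊕0⊕1 = 1
s2: b2⊕b3⊕b6⊕b7⊕b10⊕b11⊕b14⊕b15 = 0⊕0⊕0⊕1⊕0⊕0⊕1⊕1 = 1
s4: b4⊕b5⊕b6⊕b7⊕b12⊕b13⊕b14⊕b15 = 0⊕0⊕0⊕1⊕1⊕0⊕1⊕1 = 0
s8: b8⊕b9⊕b10⊕b11⊕b12⊕b13⊕b14⊕b15 = 0⊕0⊕0⊕0⊕1⊕0⊕1⊕1 = 1
Syndrome (s8...s1) = 1011 → position 11.
Flip bit 11: corrected codeword = 100000100011011
Data bits at positions 3,5,6,7,9,10,11,12,13,14,15: 00010011011

00010011011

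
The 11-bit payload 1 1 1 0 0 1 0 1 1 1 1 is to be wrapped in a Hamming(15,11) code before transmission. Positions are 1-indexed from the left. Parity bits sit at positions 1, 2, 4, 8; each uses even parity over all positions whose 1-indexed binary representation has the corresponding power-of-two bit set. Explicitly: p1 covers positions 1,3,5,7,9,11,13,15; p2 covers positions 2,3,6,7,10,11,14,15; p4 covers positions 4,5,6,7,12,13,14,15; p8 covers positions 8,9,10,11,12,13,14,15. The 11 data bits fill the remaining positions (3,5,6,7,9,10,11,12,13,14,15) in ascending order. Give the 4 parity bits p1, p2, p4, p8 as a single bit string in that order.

Place data bits at non-power-of-two positions: b3=1, b5=1, b6=1, b7=0, b9=0, b10=1, b11=0, b12=1, b13=1, b14=1, b15=1.
p1 = XOR of data positions {3,5,7,9,11,13,15} = 1⊕1⊕0⊕0⊕0⊕1⊕1 = 0
p2 = XOR of data positions {3,6,7,10,11,14,15} = 1⊕1⊕0⊕1⊕0⊕1⊕1 = 1
p4 = XOR of data positions {5,6,7,12,13,14,15} = 1⊕1⊕0⊕1⊕1⊕1⊕1 = 0
p8 = XOR of data positions {9,10,11,12,13,14,15} = 0⊕1⊕0⊕1⊕1⊕1⊕1 = 1
Parity bits p1,p2,p4,p8 = 0101

0101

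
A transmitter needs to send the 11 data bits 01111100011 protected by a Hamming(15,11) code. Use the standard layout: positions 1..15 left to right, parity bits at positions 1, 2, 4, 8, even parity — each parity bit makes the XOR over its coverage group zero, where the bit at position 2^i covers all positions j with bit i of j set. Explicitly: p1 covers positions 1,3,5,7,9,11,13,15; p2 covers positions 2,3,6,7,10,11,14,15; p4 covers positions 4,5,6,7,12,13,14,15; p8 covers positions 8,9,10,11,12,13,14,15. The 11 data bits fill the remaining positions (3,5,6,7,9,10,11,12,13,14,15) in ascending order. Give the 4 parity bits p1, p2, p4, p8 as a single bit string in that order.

0110

Place data bits at non-power-of-two positions: b3=0, b5=1, b6=1, b7=1, b9=1, b10=1, b11=0, b12=0, b13=0, b14=1, b15=1.
p1 = XOR of data positions {3,5,7,9,11,13,15} = 0⊕1⊕1⊕1⊕0⊕0⊕1 = 0
p2 = XOR of data positions {3,6,7,10,11,14,15} = 0⊕1⊕1⊕1⊕0⊕1⊕1 = 1
p4 = XOR of data positions {5,6,7,12,13,14,15} = 1⊕1⊕1⊕0⊕0⊕1⊕1 = 1
p8 = XOR of data positions {9,10,11,12,13,14,15} = 1⊕1⊕0⊕0⊕0⊕1⊕1 = 0
Parity bits p1,p2,p4,p8 = 0110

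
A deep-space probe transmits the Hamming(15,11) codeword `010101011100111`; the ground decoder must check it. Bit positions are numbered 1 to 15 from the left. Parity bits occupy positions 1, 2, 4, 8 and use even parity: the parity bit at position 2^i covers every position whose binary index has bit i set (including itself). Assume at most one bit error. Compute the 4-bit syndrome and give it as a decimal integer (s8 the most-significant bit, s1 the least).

7

s1: b1⊕b3⊕b5⊕b7⊕b9⊕b11⊕b13⊕b15 = 0⊕0⊕0⊕0⊕1⊕0⊕1⊕1 = 1
s2: b2⊕b3⊕b6⊕b7⊕b10⊕b11⊕b14⊕b15 = 1⊕0⊕1⊕0⊕1⊕0⊕1⊕1 = 1
s4: b4⊕b5⊕b6⊕b7⊕b12⊕b13⊕b14⊕b15 = 1⊕0⊕1⊕0⊕0⊕1⊕1⊕1 = 1
s8: b8⊕b9⊕b10⊕b11⊕b12⊕b13⊕b14⊕b15 = 1⊕1⊕1⊕0⊕0⊕1⊕1⊕1 = 0
Syndrome (s8...s1) = 0111 → position 7.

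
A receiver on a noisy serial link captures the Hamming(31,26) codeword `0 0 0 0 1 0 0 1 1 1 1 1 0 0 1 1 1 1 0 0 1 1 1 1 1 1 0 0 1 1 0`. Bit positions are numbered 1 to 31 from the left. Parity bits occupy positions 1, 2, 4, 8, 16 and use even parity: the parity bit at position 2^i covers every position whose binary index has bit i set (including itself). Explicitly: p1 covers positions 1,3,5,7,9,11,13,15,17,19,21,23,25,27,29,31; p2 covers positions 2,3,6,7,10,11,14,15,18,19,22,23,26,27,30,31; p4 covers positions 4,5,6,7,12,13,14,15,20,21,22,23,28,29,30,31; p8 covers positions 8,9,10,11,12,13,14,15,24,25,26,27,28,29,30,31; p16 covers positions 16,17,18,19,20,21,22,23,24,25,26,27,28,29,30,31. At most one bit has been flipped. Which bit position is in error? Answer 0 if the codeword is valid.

25

s1: b1⊕b3⊕b5⊕b7⊕b9⊕b11⊕b13⊕b15⊕b17⊕b19⊕b21⊕b23⊕b25⊕b27⊕b29⊕b31 = 0⊕0⊕1⊕0⊕1⊕1⊕0⊕1⊕1⊕0⊕1⊕1⊕1⊕0⊕1⊕0 = 1
s2: b2⊕b3⊕b6⊕b7⊕b10⊕b11⊕b14⊕b15⊕b18⊕b19⊕b22⊕b23⊕b26⊕b27⊕b30⊕b31 = 0⊕0⊕0⊕0⊕1⊕1⊕0⊕1⊕1⊕0⊕1⊕1⊕1⊕0⊕1⊕0 = 0
s4: b4⊕b5⊕b6⊕b7⊕b12⊕b13⊕b14⊕b15⊕b20⊕b21⊕b22⊕b23⊕b28⊕b29⊕b30⊕b31 = 0⊕1⊕0⊕0⊕1⊕0⊕0⊕1⊕0⊕1⊕1⊕1⊕0⊕1⊕1⊕0 = 0
s8: b8⊕b9⊕b10⊕b11⊕b12⊕b13⊕b14⊕b15⊕b24⊕b25⊕b26⊕b27⊕b28⊕b29⊕b30⊕b31 = 1⊕1⊕1⊕1⊕1⊕0⊕0⊕1⊕1⊕1⊕1⊕0⊕0⊕1⊕1⊕0 = 1
s16: b16⊕b17⊕b18⊕b19⊕b20⊕b21⊕b22⊕b23⊕b24⊕b25⊕b26⊕b27⊕b28⊕b29⊕b30⊕b31 = 1⊕1⊕1⊕0⊕0⊕1⊕1⊕1⊕1⊕1⊕1⊕0⊕0⊕1⊕1⊕0 = 1
Syndrome (s16...s1) = 11001 → position 25.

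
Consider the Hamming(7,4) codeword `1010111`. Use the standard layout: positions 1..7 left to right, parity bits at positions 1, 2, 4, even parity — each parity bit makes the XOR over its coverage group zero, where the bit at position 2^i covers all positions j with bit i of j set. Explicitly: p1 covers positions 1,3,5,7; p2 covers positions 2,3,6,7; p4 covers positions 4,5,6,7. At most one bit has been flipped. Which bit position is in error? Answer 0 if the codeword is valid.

s1: b1⊕b3⊕b5⊕b7 = 1⊕1⊕1⊕1 = 0
s2: b2⊕b3⊕b6⊕b7 = 0⊕1⊕1⊕1 = 1
s4: b4⊕b5⊕b6⊕b7 = 0⊕1⊕1⊕1 = 1
Syndrome (s4...s1) = 110 → position 6.

6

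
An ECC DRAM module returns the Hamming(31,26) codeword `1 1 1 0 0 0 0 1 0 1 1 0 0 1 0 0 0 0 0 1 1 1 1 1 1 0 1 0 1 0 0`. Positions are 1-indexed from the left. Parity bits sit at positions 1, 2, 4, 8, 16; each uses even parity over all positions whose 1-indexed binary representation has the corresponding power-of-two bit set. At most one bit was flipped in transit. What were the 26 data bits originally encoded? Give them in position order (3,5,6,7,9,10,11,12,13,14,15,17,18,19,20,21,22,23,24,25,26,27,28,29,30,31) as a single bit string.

s1: b1⊕b3⊕b5⊕b7⊕b9⊕b11⊕b13⊕b15⊕b17⊕b19⊕b21⊕b23⊕b25⊕b27⊕b29⊕b31 = 1⊕1⊕0⊕0⊕0⊕1⊕0⊕0⊕0⊕0⊕1⊕1⊕1⊕1⊕1⊕0 = 0
s2: b2⊕b3⊕b6⊕b7⊕b10⊕b11⊕b14⊕b15⊕b18⊕b19⊕b22⊕b23⊕b26⊕b27⊕b30⊕b31 = 1⊕1⊕0⊕0⊕1⊕1⊕1⊕0⊕0⊕0⊕1⊕1⊕0⊕1⊕0⊕0 = 0
s4: b4⊕b5⊕b6⊕b7⊕b12⊕b13⊕b14⊕b15⊕b20⊕b21⊕b22⊕b23⊕b28⊕b29⊕b30⊕b31 = 0⊕0⊕0⊕0⊕0⊕0⊕1⊕0⊕1⊕1⊕1⊕1⊕0⊕1⊕0⊕0 = 0
s8: b8⊕b9⊕b10⊕b11⊕b12⊕b13⊕b14⊕b15⊕b24⊕b25⊕b26⊕b27⊕b28⊕b29⊕b30⊕b31 = 1⊕0⊕1⊕1⊕0⊕0⊕1⊕0⊕1⊕1⊕0⊕1⊕0⊕1⊕0⊕0 = 0
s16: b16⊕b17⊕b18⊕b19⊕b20⊕b21⊕b22⊕b23⊕b24⊕b25⊕b26⊕b27⊕b28⊕b29⊕b30⊕b31 = 0⊕0⊕0⊕0⊕1⊕1⊕1⊕1⊕1⊕1⊕0⊕1⊕0⊕1⊕0⊕0 = 0
Syndrome (s16...s1) = 00000 → position 0 (no error).
No correction needed.
Data bits at positions 3,5,6,7,9,10,11,12,13,14,15,17,18,19,20,21,22,23,24,25,26,27,28,29,30,31: 10000110010000111111010100

10000110010000111111010100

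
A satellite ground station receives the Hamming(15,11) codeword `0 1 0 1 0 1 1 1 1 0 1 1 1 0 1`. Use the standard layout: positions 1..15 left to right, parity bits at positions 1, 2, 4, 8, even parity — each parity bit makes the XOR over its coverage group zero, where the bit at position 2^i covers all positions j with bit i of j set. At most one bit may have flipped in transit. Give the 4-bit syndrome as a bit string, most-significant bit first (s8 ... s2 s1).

0011

s1: b1⊕b3⊕b5⊕b7⊕b9⊕b11⊕b13⊕b15 = 0⊕0⊕0⊕1⊕1⊕1⊕1⊕1 = 1
s2: b2⊕b3⊕b6⊕b7⊕b10⊕b11⊕b14⊕b15 = 1⊕0⊕1⊕1⊕0⊕1⊕0⊕1 = 1
s4: b4⊕b5⊕b6⊕b7⊕b12⊕b13⊕b14⊕b15 = 1⊕0⊕1⊕1⊕1⊕1⊕0⊕1 = 0
s8: b8⊕b9⊕b10⊕b11⊕b12⊕b13⊕b14⊕b15 = 1⊕1⊕0⊕1⊕1⊕1⊕0⊕1 = 0
Syndrome (s8...s1) = 0011 → position 3.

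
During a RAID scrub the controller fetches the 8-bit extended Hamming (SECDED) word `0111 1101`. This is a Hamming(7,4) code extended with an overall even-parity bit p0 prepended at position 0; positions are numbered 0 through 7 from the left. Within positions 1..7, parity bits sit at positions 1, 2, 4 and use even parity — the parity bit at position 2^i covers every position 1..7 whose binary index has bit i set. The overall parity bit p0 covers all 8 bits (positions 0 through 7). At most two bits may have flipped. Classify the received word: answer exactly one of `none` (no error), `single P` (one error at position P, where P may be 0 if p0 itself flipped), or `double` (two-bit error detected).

double

s1: b1⊕b3⊕b5⊕b7 = 1⊕1⊕1⊕1 = 0
s2: b2⊕b3⊕b6⊕b7 = 1⊕1⊕0⊕1 = 1
s4: b4⊕b5⊕b6⊕b7 = 1⊕1⊕0⊕1 = 1
Syndrome (s4...s1) = 110 → position 6.
Overall parity (XOR of all 8 bits, including p0): 0⊕1⊕1⊕1⊕1⊕1⊕0⊕1 = 0
Overall=0, syndrome position=6 → double-bit error detected (uncorrectable).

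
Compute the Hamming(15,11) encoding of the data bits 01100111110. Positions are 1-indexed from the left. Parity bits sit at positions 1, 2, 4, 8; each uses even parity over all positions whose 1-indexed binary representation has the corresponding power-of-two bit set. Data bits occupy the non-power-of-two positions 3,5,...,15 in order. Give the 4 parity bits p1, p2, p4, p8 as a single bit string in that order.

Place data bits at non-power-of-two positions: b3=0, b5=1, b6=1, b7=0, b9=0, b10=1, b11=1, b12=1, b13=1, b14=1, b15=0.
p1 = XOR of data positions {3,5,7,9,11,13,15} = 0⊕1⊕0⊕0⊕1⊕1⊕0 = 1
p2 = XOR of data positions {3,6,7,10,11,14,15} = 0⊕1⊕0⊕1⊕1⊕1⊕0 = 0
p4 = XOR of data positions {5,6,7,12,13,14,15} = 1⊕1⊕0⊕1⊕1⊕1⊕0 = 1
p8 = XOR of data positions {9,10,11,12,13,14,15} = 0⊕1⊕1⊕1⊕1⊕1⊕0 = 1
Parity bits p1,p2,p4,p8 = 1011

1011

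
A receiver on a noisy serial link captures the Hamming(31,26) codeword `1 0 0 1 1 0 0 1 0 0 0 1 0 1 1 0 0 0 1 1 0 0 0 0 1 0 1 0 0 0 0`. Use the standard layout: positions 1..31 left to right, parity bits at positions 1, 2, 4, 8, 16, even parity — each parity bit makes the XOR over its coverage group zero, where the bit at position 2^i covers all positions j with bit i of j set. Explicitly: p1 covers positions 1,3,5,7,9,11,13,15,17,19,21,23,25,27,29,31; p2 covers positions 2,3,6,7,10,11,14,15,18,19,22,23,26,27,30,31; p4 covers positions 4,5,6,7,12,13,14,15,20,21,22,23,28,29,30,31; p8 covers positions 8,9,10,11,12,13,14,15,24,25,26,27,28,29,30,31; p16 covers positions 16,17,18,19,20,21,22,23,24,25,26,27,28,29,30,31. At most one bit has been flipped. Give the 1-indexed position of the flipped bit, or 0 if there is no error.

s1: b1⊕b3⊕b5⊕b7⊕b9⊕b11⊕b13⊕b15⊕b17⊕b19⊕b21⊕b23⊕b25⊕b27⊕b29⊕b31 = 1⊕0⊕1⊕0⊕0⊕0⊕0⊕1⊕0⊕1⊕0⊕0⊕1⊕1⊕0⊕0 = 0
s2: b2⊕b3⊕b6⊕b7⊕b10⊕b11⊕b14⊕b15⊕b18⊕b19⊕b22⊕b23⊕b26⊕b27⊕b30⊕b31 = 0⊕0⊕0⊕0⊕0⊕0⊕1⊕1⊕0⊕1⊕0⊕0⊕0⊕1⊕0⊕0 = 0
s4: b4⊕b5⊕b6⊕b7⊕b12⊕b13⊕b14⊕b15⊕b20⊕b21⊕b22⊕b23⊕b28⊕b29⊕b30⊕b31 = 1⊕1⊕0⊕0⊕1⊕0⊕1⊕1⊕1⊕0⊕0⊕0⊕0⊕0⊕0⊕0 = 0
s8: b8⊕b9⊕b10⊕b11⊕b12⊕b13⊕b14⊕b15⊕b24⊕b25⊕b26⊕b27⊕b28⊕b29⊕b30⊕b31 = 1⊕0⊕0⊕0⊕1⊕0⊕1⊕1⊕0⊕1⊕0⊕1⊕0⊕0⊕0⊕0 = 0
s16: b16⊕b17⊕b18⊕b19⊕b20⊕b21⊕b22⊕b23⊕b24⊕b25⊕b26⊕b27⊕b28⊕b29⊕b30⊕b31 = 0⊕0⊕0⊕1⊕1⊕0⊕0⊕0⊕0⊕1⊕0⊕1⊕0⊕0⊕0⊕0 = 0
Syndrome (s16...s1) = 00000 → position 0 (no error).

0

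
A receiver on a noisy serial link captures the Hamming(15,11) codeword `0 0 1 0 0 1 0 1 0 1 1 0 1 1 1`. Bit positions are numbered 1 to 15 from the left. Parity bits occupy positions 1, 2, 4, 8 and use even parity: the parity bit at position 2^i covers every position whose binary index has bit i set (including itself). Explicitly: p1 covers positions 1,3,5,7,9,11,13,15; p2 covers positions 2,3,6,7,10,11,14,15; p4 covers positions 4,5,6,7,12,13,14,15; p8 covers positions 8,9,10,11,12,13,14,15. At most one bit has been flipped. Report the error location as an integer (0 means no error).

s1: b1⊕b3⊕b5⊕b7⊕b9⊕b11⊕b13⊕b15 = 0⊕1⊕0⊕0⊕0⊕1⊕1⊕1 = 0
s2: b2⊕b3⊕b6⊕b7⊕b10⊕b11⊕b14⊕b15 = 0⊕1⊕1⊕0⊕1⊕1⊕1⊕1 = 0
s4: b4⊕b5⊕b6⊕b7⊕b12⊕b13⊕b14⊕b15 = 0⊕0⊕1⊕0⊕0⊕1⊕1⊕1 = 0
s8: b8⊕b9⊕b10⊕b11⊕b12⊕b13⊕b14⊕b15 = 1⊕0⊕1⊕1⊕0⊕1⊕1⊕1 = 0
Syndrome (s8...s1) = 0000 → position 0 (no error).

0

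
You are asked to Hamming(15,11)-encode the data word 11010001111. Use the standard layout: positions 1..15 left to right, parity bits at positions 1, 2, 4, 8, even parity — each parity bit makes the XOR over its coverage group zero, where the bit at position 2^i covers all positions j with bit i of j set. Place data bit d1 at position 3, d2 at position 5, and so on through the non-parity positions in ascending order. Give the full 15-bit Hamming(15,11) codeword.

Place data bits at non-power-of-two positions: b3=1, b5=1, b6=0, b7=1, b9=0, b10=0, b11=0, b12=1, b13=1, b14=1, b15=1.
p1 = XOR of data positions {3,5,7,9,11,13,15} = 1⊕1⊕1⊕0⊕0⊕1⊕1 = 1
p2 = XOR of data positions {3,6,7,10,11,14,15} = 1⊕0⊕1⊕0⊕0⊕1⊕1 = 0
p4 = XOR of data positions {5,6,7,12,13,14,15} = 1⊕0⊕1⊕1⊕1⊕1⊕1 = 0
p8 = XOR of data positions {9,10,11,12,13,14,15} = 0⊕0⊕0⊕1⊕1⊕1⊕1 = 0
Codeword b1..b15 = 101010100001111

101010100001111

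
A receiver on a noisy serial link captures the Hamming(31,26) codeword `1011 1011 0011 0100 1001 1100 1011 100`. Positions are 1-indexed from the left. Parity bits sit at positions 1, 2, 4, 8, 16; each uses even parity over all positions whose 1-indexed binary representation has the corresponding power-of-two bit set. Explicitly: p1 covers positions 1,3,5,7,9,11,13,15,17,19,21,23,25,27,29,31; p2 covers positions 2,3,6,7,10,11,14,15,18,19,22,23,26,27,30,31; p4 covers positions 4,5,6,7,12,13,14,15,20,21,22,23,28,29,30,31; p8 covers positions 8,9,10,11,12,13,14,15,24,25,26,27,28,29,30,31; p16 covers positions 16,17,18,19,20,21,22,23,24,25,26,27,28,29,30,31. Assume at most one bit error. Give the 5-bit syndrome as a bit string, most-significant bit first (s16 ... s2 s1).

00000

s1: b1⊕b3⊕b5⊕b7⊕b9⊕b11⊕b13⊕b15⊕b17⊕b19⊕b21⊕b23⊕b25⊕b27⊕b29⊕b31 = 1⊕1⊕1⊕1⊕0⊕1⊕0⊕0⊕1⊕0⊕1⊕0⊕1⊕1⊕1⊕0 = 0
s2: b2⊕b3⊕b6⊕b7⊕b10⊕b11⊕b14⊕b15⊕b18⊕b19⊕b22⊕b23⊕b26⊕b27⊕b30⊕b31 = 0⊕1⊕0⊕1⊕0⊕1⊕1⊕0⊕0⊕0⊕1⊕0⊕0⊕1⊕0⊕0 = 0
s4: b4⊕b5⊕b6⊕b7⊕b12⊕b13⊕b14⊕b15⊕b20⊕b21⊕b22⊕b23⊕b28⊕b29⊕b30⊕b31 = 1⊕1⊕0⊕1⊕1⊕0⊕1⊕0⊕1⊕1⊕1⊕0⊕1⊕1⊕0⊕0 = 0
s8: b8⊕b9⊕b10⊕b11⊕b12⊕b13⊕b14⊕b15⊕b24⊕b25⊕b26⊕b27⊕b28⊕b29⊕b30⊕b31 = 1⊕0⊕0⊕1⊕1⊕0⊕1⊕0⊕0⊕1⊕0⊕1⊕1⊕1⊕0⊕0 = 0
s16: b16⊕b17⊕b18⊕b19⊕b20⊕b21⊕b22⊕b23⊕b24⊕b25⊕b26⊕b27⊕b28⊕b29⊕b30⊕b31 = 0⊕1⊕0⊕0⊕1⊕1⊕1⊕0⊕0⊕1⊕0⊕1⊕1⊕1⊕0⊕0 = 0
Syndrome (s16...s1) = 00000 → position 0 (no error).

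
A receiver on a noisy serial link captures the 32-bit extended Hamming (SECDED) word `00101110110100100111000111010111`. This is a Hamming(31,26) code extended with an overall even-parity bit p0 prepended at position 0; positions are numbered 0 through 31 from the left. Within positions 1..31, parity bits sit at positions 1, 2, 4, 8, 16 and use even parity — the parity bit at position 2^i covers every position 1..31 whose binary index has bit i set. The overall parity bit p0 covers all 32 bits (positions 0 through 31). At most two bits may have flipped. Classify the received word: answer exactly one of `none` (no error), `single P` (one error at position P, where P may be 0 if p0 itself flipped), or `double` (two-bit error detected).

s1: b1⊕b3⊕b5⊕b7⊕b9⊕b11⊕b13⊕b15⊕b17⊕b19⊕b21⊕b23⊕b25⊕b27⊕b29⊕b31 = 0⊕0⊕1⊕0⊕1⊕1⊕0⊕0⊕1⊕1⊕0⊕1⊕1⊕1⊕1⊕1 = 0
s2: b2⊕b3⊕b6⊕b7⊕b10⊕b11⊕b14⊕b15⊕b18⊕b19⊕b22⊕b23⊕b26⊕b27⊕b30⊕b31 = 1⊕0⊕1⊕0⊕0⊕1⊕1⊕0⊕1⊕1⊕0⊕1⊕0⊕1⊕1⊕1 = 0
s4: b4⊕b5⊕b6⊕b7⊕b12⊕b13⊕b14⊕b15⊕b20⊕b21⊕b22⊕b23⊕b28⊕b29⊕b30⊕b31 = 1⊕1⊕1⊕0⊕0⊕0⊕1⊕0⊕0⊕0⊕0⊕1⊕0⊕1⊕1⊕1 = 0
s8: b8⊕b9⊕b10⊕b11⊕b12⊕b13⊕b14⊕b15⊕b24⊕b25⊕b26⊕b27⊕b28⊕b29⊕b30⊕b31 = 1⊕1⊕0⊕1⊕0⊕0⊕1⊕0⊕1⊕1⊕0⊕1⊕0⊕1⊕1⊕1 = 0
s16: b16⊕b17⊕b18⊕b19⊕b20⊕b21⊕b22⊕b23⊕b24⊕b25⊕b26⊕b27⊕b28⊕b29⊕b30⊕b31 = 0⊕1⊕1⊕1⊕0⊕0⊕0⊕1⊕1⊕1⊕0⊕1⊕0⊕1⊕1⊕1 = 0
Syndrome (s16...s1) = 00000 → position 0 (no error).
Overall parity (XOR of all 32 bits, including p0): 0⊕0⊕1⊕0⊕1⊕1⊕1⊕0⊕1⊕1⊕0⊕1⊕0⊕0⊕1⊕0⊕0⊕1⊕1⊕1⊕0⊕0⊕0⊕1⊕1⊕1⊕0⊕1⊕0⊕1⊕1⊕1 = 0
Overall=0, syndrome position=0 → no error.

none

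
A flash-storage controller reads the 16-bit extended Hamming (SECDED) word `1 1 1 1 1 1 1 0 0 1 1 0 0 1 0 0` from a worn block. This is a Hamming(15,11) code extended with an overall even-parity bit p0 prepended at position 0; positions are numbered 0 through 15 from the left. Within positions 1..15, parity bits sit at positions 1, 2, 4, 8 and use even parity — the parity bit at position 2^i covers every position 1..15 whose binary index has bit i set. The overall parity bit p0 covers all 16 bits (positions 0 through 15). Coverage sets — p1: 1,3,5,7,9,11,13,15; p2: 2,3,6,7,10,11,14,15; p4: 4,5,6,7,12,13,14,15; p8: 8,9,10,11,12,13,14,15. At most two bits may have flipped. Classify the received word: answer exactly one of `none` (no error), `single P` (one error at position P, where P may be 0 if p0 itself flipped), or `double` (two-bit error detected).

double

s1: b1⊕b3⊕b5⊕b7⊕b9⊕b11⊕b13⊕b15 = 1⊕1⊕1⊕0⊕1⊕0⊕1⊕0 = 1
s2: b2⊕b3⊕b6⊕b7⊕b10⊕b11⊕b14⊕b15 = 1⊕1⊕1⊕0⊕1⊕0⊕0⊕0 = 0
s4: b4⊕b5⊕b6⊕b7⊕b12⊕b13⊕b14⊕b15 = 1⊕1⊕1⊕0⊕0⊕1⊕0⊕0 = 0
s8: b8⊕b9⊕b10⊕b11⊕b12⊕b13⊕b14⊕b15 = 0⊕1⊕1⊕0⊕0⊕1⊕0⊕0 = 1
Syndrome (s8...s1) = 1001 → position 9.
Overall parity (XOR of all 16 bits, including p0): 1⊕1⊕1⊕1⊕1⊕1⊕1⊕0⊕0⊕1⊕1⊕0⊕0⊕1⊕0⊕0 = 0
Overall=0, syndrome position=9 → double-bit error detected (uncorrectable).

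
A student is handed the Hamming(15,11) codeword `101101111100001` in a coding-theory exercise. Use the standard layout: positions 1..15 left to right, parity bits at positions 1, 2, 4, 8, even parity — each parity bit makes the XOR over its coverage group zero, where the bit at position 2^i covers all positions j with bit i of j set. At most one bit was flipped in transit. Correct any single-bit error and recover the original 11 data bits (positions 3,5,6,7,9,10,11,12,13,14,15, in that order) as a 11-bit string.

s1: b1⊕b3⊕b5⊕b7⊕b9⊕b11⊕b13⊕b15 = 1⊕1⊕0⊕1⊕1⊕0⊕0⊕1 = 1
s2: b2⊕b3⊕b6⊕b7⊕b10⊕b11⊕b14⊕b15 = 0⊕1⊕1⊕1⊕1⊕0⊕0⊕1 = 1
s4: b4⊕b5⊕b6⊕b7⊕b12⊕b13⊕b14⊕b15 = 1⊕0⊕1⊕1⊕0⊕0⊕0⊕1 = 0
s8: b8⊕b9⊕b10⊕b11⊕b12⊕b13⊕b14⊕b15 = 1⊕1⊕1⊕0⊕0⊕0⊕0⊕1 = 0
Syndrome (s8...s1) = 0011 → position 3.
Flip bit 3: corrected codeword = 100101111100001
Data bits at positions 3,5,6,7,9,10,11,12,13,14,15: 00111100001

00111100001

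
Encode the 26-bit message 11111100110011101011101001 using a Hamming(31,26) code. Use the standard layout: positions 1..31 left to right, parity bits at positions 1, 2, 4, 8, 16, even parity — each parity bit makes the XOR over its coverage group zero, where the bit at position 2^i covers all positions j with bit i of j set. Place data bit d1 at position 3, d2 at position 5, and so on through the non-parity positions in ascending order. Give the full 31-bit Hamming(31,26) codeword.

Place data bits at non-power-of-two positions: b3=1, b5=1, b6=1, b7=1, b9=1, b10=1, b11=0, b12=0, b13=1, b14=1, b15=0, b17=0, b18=1, b19=1, b20=1, b21=0, b22=1, b23=0, b24=1, b25=1, b26=1, b27=0, b28=1, b29=0, b30=0, b31=1.
p1 = XOR of data positions {3,5,7,9,11,13,15,17,19,21,23,25,27,29,31} = 1⊕1⊕1⊕1⊕0⊕1⊕0⊕0⊕1⊕0⊕0⊕1⊕0⊕0⊕1 = 0
p2 = XOR of data positions {3,6,7,10,11,14,15,18,19,22,23,26,27,30,31} = 1⊕1⊕1⊕1⊕0⊕1⊕0⊕1⊕1⊕1⊕0⊕1⊕0⊕0⊕1 = 0
p4 = XOR of data positions {5,6,7,12,13,14,15,20,21,22,23,28,29,30,31} = 1⊕1⊕1⊕0⊕1⊕1⊕0⊕1⊕0⊕1⊕0⊕1⊕0⊕0⊕1 = 1
p8 = XOR of data positions {9,10,11,12,13,14,15,24,25,26,27,28,29,30,31} = 1⊕1⊕0⊕0⊕1⊕1⊕0⊕1⊕1⊕1⊕0⊕1⊕0⊕0⊕1 = 1
p16 = XOR of data positions {17,18,19,20,21,22,23,24,25,26,27,28,29,30,31} = 0⊕1⊕1⊕1⊕0⊕1⊕0⊕1⊕1⊕1⊕0⊕1⊕0⊕0⊕1 = 1
Codeword b1..b31 = 0011111111001101011101011101001

0011111111001101011101011101001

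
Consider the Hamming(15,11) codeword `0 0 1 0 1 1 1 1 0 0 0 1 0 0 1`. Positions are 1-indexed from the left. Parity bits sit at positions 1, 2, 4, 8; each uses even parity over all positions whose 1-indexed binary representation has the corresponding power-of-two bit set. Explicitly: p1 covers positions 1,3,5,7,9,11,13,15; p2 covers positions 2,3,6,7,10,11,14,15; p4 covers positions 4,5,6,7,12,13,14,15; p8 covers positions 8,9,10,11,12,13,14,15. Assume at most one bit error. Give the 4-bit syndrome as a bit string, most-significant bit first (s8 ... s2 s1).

1100

s1: b1⊕b3⊕b5⊕b7⊕b9⊕b11⊕b13⊕b15 = 0⊕1⊕1⊕1⊕0⊕0⊕0⊕1 = 0
s2: b2⊕b3⊕b6⊕b7⊕b10⊕b11⊕b14⊕b15 = 0⊕1⊕1⊕1⊕0⊕0⊕0⊕1 = 0
s4: b4⊕b5⊕b6⊕b7⊕b12⊕b13⊕b14⊕b15 = 0⊕1⊕1⊕1⊕1⊕0⊕0⊕1 = 1
s8: b8⊕b9⊕b10⊕b11⊕b12⊕b13⊕b14⊕b15 = 1⊕0⊕0⊕0⊕1⊕0⊕0⊕1 = 1
Syndrome (s8...s1) = 1100 → position 12.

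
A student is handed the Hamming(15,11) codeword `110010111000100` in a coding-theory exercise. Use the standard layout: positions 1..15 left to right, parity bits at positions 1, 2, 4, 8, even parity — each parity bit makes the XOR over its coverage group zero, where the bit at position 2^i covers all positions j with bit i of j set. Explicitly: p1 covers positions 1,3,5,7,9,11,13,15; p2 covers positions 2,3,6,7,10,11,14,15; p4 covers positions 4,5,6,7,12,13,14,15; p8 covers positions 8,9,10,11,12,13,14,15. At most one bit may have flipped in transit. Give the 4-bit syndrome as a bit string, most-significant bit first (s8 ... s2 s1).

s1: b1⊕b3⊕b5⊕b7⊕b9⊕b11⊕b13⊕b15 = 1⊕0⊕1⊕1⊕1⊕0⊕1⊕0 = 1
s2: b2⊕b3⊕b6⊕b7⊕b10⊕b11⊕b14⊕b15 = 1⊕0⊕0⊕1⊕0⊕0⊕0⊕0 = 0
s4: b4⊕b5⊕b6⊕b7⊕b12⊕b13⊕b14⊕b15 = 0⊕1⊕0⊕1⊕0⊕1⊕0⊕0 = 1
s8: b8⊕b9⊕b10⊕b11⊕b12⊕b13⊕b14⊕b15 = 1⊕1⊕0⊕0⊕0⊕1⊕0⊕0 = 1
Syndrome (s8...s1) = 1101 → position 13.

1101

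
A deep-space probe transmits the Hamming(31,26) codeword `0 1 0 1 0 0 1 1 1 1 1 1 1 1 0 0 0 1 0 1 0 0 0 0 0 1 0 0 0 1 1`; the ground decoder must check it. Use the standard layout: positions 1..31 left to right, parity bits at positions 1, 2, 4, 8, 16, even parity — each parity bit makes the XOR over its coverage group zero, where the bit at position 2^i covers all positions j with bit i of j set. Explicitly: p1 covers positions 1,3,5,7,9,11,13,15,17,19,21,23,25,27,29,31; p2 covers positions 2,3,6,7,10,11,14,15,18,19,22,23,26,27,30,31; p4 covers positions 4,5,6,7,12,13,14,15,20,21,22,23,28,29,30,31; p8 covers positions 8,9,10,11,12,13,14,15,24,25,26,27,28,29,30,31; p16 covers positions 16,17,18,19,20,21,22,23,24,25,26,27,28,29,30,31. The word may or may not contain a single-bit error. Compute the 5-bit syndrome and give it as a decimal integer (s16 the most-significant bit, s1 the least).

s1: b1⊕b3⊕b5⊕b7⊕b9⊕b11⊕b13⊕b15⊕b17⊕b19⊕b21⊕b23⊕b25⊕b27⊕b29⊕b31 = 0⊕0⊕0⊕1⊕1⊕1⊕1⊕0⊕0⊕0⊕0⊕0⊕0⊕0⊕0⊕1 = 1
s2: b2⊕b3⊕b6⊕b7⊕b10⊕b11⊕b14⊕b15⊕b18⊕b19⊕b22⊕b23⊕b26⊕b27⊕b30⊕b31 = 1⊕0⊕0⊕1⊕1⊕1⊕1⊕0⊕1⊕0⊕0⊕0⊕1⊕0⊕1⊕1 = 1
s4: b4⊕b5⊕b6⊕b7⊕b12⊕b13⊕b14⊕b15⊕b20⊕b21⊕b22⊕b23⊕b28⊕b29⊕b30⊕b31 = 1⊕0⊕0⊕1⊕1⊕1⊕1⊕0⊕1⊕0⊕0⊕0⊕0⊕0⊕1⊕1 = 0
s8: b8⊕b9⊕b10⊕b11⊕b12⊕b13⊕b14⊕b15⊕b24⊕b25⊕b26⊕b27⊕b28⊕b29⊕b30⊕b31 = 1⊕1⊕1⊕1⊕1⊕1⊕1⊕0⊕0⊕0⊕1⊕0⊕0⊕0⊕1⊕1 = 0
s16: b16⊕b17⊕b18⊕b19⊕b20⊕b21⊕b22⊕b23⊕b24⊕b25⊕b26⊕b27⊕b28⊕b29⊕b30⊕b31 = 0⊕0⊕1⊕0⊕1⊕0⊕0⊕0⊕0⊕0⊕1⊕0⊕0⊕0⊕1⊕1 = 1
Syndrome (s16...s1) = 10011 → position 19.

19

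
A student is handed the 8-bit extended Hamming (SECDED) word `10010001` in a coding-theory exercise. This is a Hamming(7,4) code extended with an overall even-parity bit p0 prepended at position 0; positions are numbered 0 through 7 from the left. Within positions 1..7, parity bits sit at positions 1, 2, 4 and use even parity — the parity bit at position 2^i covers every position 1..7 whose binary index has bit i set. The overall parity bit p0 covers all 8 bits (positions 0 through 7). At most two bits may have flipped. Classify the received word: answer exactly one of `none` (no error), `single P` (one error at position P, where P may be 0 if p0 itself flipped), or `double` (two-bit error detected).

single 4

s1: b1⊕b3⊕b5⊕b7 = 0⊕1⊕0⊕1 = 0
s2: b2⊕b3⊕b6⊕b7 = 0⊕1⊕0⊕1 = 0
s4: b4⊕b5⊕b6⊕b7 = 0⊕0⊕0⊕1 = 1
Syndrome (s4...s1) = 100 → position 4.
Overall parity (XOR of all 8 bits, including p0): 1⊕0⊕0⊕1⊕0⊕0⊕0⊕1 = 1
Overall=1, syndrome position=4 → single-bit error at position 4.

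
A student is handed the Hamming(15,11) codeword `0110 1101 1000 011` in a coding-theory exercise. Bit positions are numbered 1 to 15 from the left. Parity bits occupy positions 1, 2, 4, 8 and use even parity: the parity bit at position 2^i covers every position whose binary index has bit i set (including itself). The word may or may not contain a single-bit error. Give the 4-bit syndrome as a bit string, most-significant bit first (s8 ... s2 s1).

s1: b1⊕b3⊕b5⊕b7⊕b9⊕b11⊕b13⊕b15 = 0⊕1⊕1⊕0⊕1⊕0⊕0⊕1 = 0
s2: b2⊕b3⊕b6⊕b7⊕b10⊕b11⊕b14⊕b15 = 1⊕1⊕1⊕0⊕0⊕0⊕1⊕1 = 1
s4: b4⊕b5⊕b6⊕b7⊕b12⊕b13⊕b14⊕b15 = 0⊕1⊕1⊕0⊕0⊕0⊕1⊕1 = 0
s8: b8⊕b9⊕b10⊕b11⊕b12⊕b13⊕b14⊕b15 = 1⊕1⊕0⊕0⊕0⊕0⊕1⊕1 = 0
Syndrome (s8...s1) = 0010 → position 2.

0010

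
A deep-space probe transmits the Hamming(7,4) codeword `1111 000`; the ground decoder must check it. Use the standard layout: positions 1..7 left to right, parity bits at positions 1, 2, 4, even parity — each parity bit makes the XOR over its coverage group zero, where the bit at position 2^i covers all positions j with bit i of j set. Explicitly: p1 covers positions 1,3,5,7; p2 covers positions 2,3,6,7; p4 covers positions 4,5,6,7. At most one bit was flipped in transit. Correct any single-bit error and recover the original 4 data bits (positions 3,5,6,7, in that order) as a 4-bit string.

s1: b1⊕b3⊕b5⊕b7 = 1⊕1⊕0⊕0 = 0
s2: b2⊕b3⊕b6⊕b7 = 1⊕1⊕0⊕0 = 0
s4: b4⊕b5⊕b6⊕b7 = 1⊕0⊕0⊕0 = 1
Syndrome (s4...s1) = 100 → position 4.
Flip bit 4: corrected codeword = 1110000
Data bits at positions 3,5,6,7: 1000

1000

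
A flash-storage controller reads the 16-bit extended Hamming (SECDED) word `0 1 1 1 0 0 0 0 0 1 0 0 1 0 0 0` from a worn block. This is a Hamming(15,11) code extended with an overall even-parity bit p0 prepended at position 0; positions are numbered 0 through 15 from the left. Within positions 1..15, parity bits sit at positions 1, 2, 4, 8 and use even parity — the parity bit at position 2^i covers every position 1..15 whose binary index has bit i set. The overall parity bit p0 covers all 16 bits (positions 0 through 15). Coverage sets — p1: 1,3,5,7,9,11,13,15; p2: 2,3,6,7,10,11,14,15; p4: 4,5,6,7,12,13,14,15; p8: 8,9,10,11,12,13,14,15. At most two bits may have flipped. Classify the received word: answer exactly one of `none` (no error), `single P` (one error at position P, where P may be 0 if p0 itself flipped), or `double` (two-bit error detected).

s1: b1⊕b3⊕b5⊕b7⊕b9⊕b11⊕b13⊕b15 = 1⊕1⊕0⊕0⊕1⊕0⊕0⊕0 = 1
s2: b2⊕b3⊕b6⊕b7⊕b10⊕b11⊕b14⊕b15 = 1⊕1⊕0⊕0⊕0⊕0⊕0⊕0 = 0
s4: b4⊕b5⊕b6⊕b7⊕b12⊕b13⊕b14⊕b15 = 0⊕0⊕0⊕0⊕1⊕0⊕0⊕0 = 1
s8: b8⊕b9⊕b10⊕b11⊕b12⊕b13⊕b14⊕b15 = 0⊕1⊕0⊕0⊕1⊕0⊕0⊕0 = 0
Syndrome (s8...s1) = 0101 → position 5.
Overall parity (XOR of all 16 bits, including p0): 0⊕1⊕1⊕1⊕0⊕0⊕0⊕0⊕0⊕1⊕0⊕0⊕1⊕0⊕0⊕0 = 1
Overall=1, syndrome position=5 → single-bit error at position 5.

single 5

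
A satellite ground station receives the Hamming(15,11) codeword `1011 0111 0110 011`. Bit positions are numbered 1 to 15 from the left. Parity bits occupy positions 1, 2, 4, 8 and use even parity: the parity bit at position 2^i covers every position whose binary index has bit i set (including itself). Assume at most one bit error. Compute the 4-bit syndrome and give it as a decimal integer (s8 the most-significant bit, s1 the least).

s1: b1⊕b3⊕b5⊕b7⊕b9⊕b11⊕b13⊕b15 = 1⊕1⊕0⊕1⊕0⊕1⊕0⊕1 = 1
s2: b2⊕b3⊕b6⊕b7⊕b10⊕b11⊕b14⊕b15 = 0⊕1⊕1⊕1⊕1⊕1⊕1⊕1 = 1
s4: b4⊕b5⊕b6⊕b7⊕b12⊕b13⊕b14⊕b15 = 1⊕0⊕1⊕1⊕0⊕0⊕1⊕1 = 1
s8: b8⊕b9⊕b10⊕b11⊕b12⊕b13⊕b14⊕b15 = 1⊕0⊕1⊕1⊕0⊕0⊕1⊕1 = 1
Syndrome (s8...s1) = 1111 → position 15.

15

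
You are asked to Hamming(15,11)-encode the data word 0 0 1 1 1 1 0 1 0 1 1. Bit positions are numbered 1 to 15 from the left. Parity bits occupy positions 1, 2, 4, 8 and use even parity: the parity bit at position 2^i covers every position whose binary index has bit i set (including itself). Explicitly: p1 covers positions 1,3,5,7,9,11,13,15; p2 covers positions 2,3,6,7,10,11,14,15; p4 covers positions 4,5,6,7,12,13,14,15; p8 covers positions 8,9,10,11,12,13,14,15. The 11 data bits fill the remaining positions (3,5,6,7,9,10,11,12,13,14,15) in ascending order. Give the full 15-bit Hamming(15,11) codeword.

110101111101011

Place data bits at non-power-of-two positions: b3=0, b5=0, b6=1, b7=1, b9=1, b10=1, b11=0, b12=1, b13=0, b14=1, b15=1.
p1 = XOR of data positions {3,5,7,9,11,13,15} = 0⊕0⊕1⊕1⊕0⊕0⊕1 = 1
p2 = XOR of data positions {3,6,7,10,11,14,15} = 0⊕1⊕1⊕1⊕0⊕1⊕1 = 1
p4 = XOR of data positions {5,6,7,12,13,14,15} = 0⊕1⊕1⊕1⊕0⊕1⊕1 = 1
p8 = XOR of data positions {9,10,11,12,13,14,15} = 1⊕1⊕0⊕1⊕0⊕1⊕1 = 1
Codeword b1..b15 = 110101111101011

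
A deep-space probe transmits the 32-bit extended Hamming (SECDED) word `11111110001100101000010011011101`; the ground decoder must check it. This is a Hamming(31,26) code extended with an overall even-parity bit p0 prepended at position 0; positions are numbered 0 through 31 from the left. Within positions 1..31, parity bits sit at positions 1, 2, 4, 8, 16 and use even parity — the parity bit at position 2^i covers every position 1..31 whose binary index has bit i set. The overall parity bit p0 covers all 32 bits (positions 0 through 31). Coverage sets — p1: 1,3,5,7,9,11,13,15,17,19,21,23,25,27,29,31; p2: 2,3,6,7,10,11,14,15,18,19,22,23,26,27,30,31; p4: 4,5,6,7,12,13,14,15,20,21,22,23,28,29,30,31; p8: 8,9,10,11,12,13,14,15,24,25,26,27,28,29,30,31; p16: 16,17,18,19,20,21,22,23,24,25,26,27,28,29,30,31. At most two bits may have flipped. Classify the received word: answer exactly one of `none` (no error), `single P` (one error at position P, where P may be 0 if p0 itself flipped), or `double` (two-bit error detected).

double

s1: b1⊕b3⊕b5⊕b7⊕b9⊕b11⊕b13⊕b15⊕b17⊕b19⊕b21⊕b23⊕b25⊕b27⊕b29⊕b31 = 1⊕1⊕1⊕0⊕0⊕1⊕0⊕0⊕0⊕0⊕1⊕0⊕1⊕1⊕1⊕1 = 1
s2: b2⊕b3⊕b6⊕b7⊕b10⊕b11⊕b14⊕b15⊕b18⊕b19⊕b22⊕b23⊕b26⊕b27⊕b30⊕b31 = 1⊕1⊕1⊕0⊕1⊕1⊕1⊕0⊕0⊕0⊕0⊕0⊕0⊕1⊕0⊕1 = 0
s4: b4⊕b5⊕b6⊕b7⊕b12⊕b13⊕b14⊕b15⊕b20⊕b21⊕b22⊕b23⊕b28⊕b29⊕b30⊕b31 = 1⊕1⊕1⊕0⊕0⊕0⊕1⊕0⊕0⊕1⊕0⊕0⊕1⊕1⊕0⊕1 = 0
s8: b8⊕b9⊕b10⊕b11⊕b12⊕b13⊕b14⊕b15⊕b24⊕b25⊕b26⊕b27⊕b28⊕b29⊕b30⊕b31 = 0⊕0⊕1⊕1⊕0⊕0⊕1⊕0⊕1⊕1⊕0⊕1⊕1⊕1⊕0⊕1 = 1
s16: b16⊕b17⊕b18⊕b19⊕b20⊕b21⊕b22⊕b23⊕b24⊕b25⊕b26⊕b27⊕b28⊕b29⊕b30⊕b31 = 1⊕0⊕0⊕0⊕0⊕1⊕0⊕0⊕1⊕1⊕0⊕1⊕1⊕1⊕0⊕1 = 0
Syndrome (s16...s1) = 01001 → position 9.
Overall parity (XOR of all 32 bits, including p0): 1⊕1⊕1⊕1⊕1⊕1⊕1⊕0⊕0⊕0⊕1⊕1⊕0⊕0⊕1⊕0⊕1⊕0⊕0⊕0⊕0⊕1⊕0⊕0⊕1⊕1⊕0⊕1⊕1⊕1⊕0⊕1 = 0
Overall=0, syndrome position=9 → double-bit error detected (uncorrectable).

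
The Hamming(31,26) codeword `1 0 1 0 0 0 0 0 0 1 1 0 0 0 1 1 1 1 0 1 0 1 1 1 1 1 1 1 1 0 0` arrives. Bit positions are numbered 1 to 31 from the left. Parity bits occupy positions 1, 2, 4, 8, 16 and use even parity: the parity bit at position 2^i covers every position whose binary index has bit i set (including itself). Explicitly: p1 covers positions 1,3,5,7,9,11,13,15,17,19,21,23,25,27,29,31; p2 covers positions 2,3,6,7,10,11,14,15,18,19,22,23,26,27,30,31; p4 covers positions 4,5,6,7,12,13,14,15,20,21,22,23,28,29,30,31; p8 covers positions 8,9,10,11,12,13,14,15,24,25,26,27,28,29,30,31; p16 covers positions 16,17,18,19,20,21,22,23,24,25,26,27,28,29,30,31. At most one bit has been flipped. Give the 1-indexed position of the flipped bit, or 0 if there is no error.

s1: b1⊕b3⊕b5⊕b7⊕b9⊕b11⊕b13⊕b15⊕b17⊕b19⊕b21⊕b23⊕b25⊕b27⊕b29⊕b31 = 1⊕1⊕0⊕0⊕0⊕1⊕0⊕1⊕1⊕0⊕0⊕1⊕1⊕1⊕1⊕0 = 1
s2: b2⊕b3⊕b6⊕b7⊕b10⊕b11⊕b14⊕b15⊕b18⊕b19⊕b22⊕b23⊕b26⊕b27⊕b30⊕b31 = 0⊕1⊕0⊕0⊕1⊕1⊕0⊕1⊕1⊕0⊕1⊕1⊕1⊕1⊕0⊕0 = 1
s4: b4⊕b5⊕b6⊕b7⊕b12⊕b13⊕b14⊕b15⊕b20⊕b21⊕b22⊕b23⊕b28⊕b29⊕b30⊕b31 = 0⊕0⊕0⊕0⊕0⊕0⊕0⊕1⊕1⊕0⊕1⊕1⊕1⊕1⊕0⊕0 = 0
s8: b8⊕b9⊕b10⊕b11⊕b12⊕b13⊕b14⊕b15⊕b24⊕b25⊕b26⊕b27⊕b28⊕b29⊕b30⊕b31 = 0⊕0⊕1⊕1⊕0⊕0⊕0⊕1⊕1⊕1⊕1⊕1⊕1⊕1⊕0⊕0 = 1
s16: b16⊕b17⊕b18⊕b19⊕b20⊕b21⊕b22⊕b23⊕b24⊕b25⊕b26⊕b27⊕b28⊕b29⊕b30⊕b31 = 1⊕1⊕1⊕0⊕1⊕0⊕1⊕1⊕1⊕1⊕1⊕1⊕1⊕1⊕0⊕0 = 0
Syndrome (s16...s1) = 01011 → position 11.

11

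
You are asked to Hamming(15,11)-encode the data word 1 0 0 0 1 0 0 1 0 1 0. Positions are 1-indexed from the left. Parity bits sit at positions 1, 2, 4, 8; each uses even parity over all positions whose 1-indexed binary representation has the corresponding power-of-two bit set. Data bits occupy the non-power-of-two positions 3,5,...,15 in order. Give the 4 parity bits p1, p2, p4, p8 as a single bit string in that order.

Place data bits at non-power-of-two positions: b3=1, b5=0, b6=0, b7=0, b9=1, b10=0, b11=0, b12=1, b13=0, b14=1, b15=0.
p1 = XOR of data positions {3,5,7,9,11,13,15} = 1⊕0⊕0⊕1⊕0⊕0⊕0 = 0
p2 = XOR of data positions {3,6,7,10,11,14,15} = 1⊕0⊕0⊕0⊕0⊕1⊕0 = 0
p4 = XOR of data positions {5,6,7,12,13,14,15} = 0⊕0⊕0⊕1⊕0⊕1⊕0 = 0
p8 = XOR of data positions {9,10,11,12,13,14,15} = 1⊕0⊕0⊕1⊕0⊕1⊕0 = 1
Parity bits p1,p2,p4,p8 = 0001

0001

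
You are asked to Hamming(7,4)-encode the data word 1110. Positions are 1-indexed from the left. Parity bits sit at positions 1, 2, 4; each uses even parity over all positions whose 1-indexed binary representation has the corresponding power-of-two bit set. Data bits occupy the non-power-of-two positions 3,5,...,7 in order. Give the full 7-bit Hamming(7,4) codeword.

0010110

Place data bits at non-power-of-two positions: b3=1, b5=1, b6=1, b7=0.
p1 = XOR of data positions {3,5,7} = 1⊕1⊕0 = 0
p2 = XOR of data positions {3,6,7} = 1⊕1⊕0 = 0
p4 = XOR of data positions {5,6,7} = 1⊕1⊕0 = 0
Codeword b1..b7 = 0010110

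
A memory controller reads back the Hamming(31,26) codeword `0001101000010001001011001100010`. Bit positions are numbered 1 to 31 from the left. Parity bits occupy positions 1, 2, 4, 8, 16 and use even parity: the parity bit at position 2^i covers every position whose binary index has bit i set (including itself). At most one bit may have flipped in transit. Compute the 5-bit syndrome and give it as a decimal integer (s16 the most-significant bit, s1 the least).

s1: b1⊕b3⊕b5⊕b7⊕b9⊕b11⊕b13⊕b15⊕b17⊕b19⊕b21⊕b23⊕b25⊕b27⊕b29⊕b31 = 0⊕0⊕1⊕1⊕0⊕0⊕0⊕0⊕0⊕1⊕1⊕0⊕1⊕0⊕0⊕0 = 1
s2: b2⊕b3⊕b6⊕b7⊕b10⊕b11⊕b14⊕b15⊕b18⊕b19⊕b22⊕b23⊕b26⊕b27⊕b30⊕b31 = 0⊕0⊕0⊕1⊕0⊕0⊕0⊕0⊕0⊕1⊕1⊕0⊕1⊕0⊕1⊕0 = 1
s4: b4⊕b5⊕b6⊕b7⊕b12⊕b13⊕b14⊕b15⊕b20⊕b21⊕b22⊕b23⊕b28⊕b29⊕b30⊕b31 = 1⊕1⊕0⊕1⊕1⊕0⊕0⊕0⊕0⊕1⊕1⊕0⊕0⊕0⊕1⊕0 = 1
s8: b8⊕b9⊕b10⊕b11⊕b12⊕b13⊕b14⊕b15⊕b24⊕b25⊕b26⊕b27⊕b28⊕b29⊕b30⊕b31 = 0⊕0⊕0⊕0⊕1⊕0⊕0⊕0⊕0⊕1⊕1⊕0⊕0⊕0⊕1⊕0 = 0
s16: b16⊕b17⊕b18⊕b19⊕b20⊕b21⊕b22⊕b23⊕b24⊕b25⊕b26⊕b27⊕b28⊕b29⊕b30⊕b31 = 1⊕0⊕0⊕1⊕0⊕1⊕1⊕0⊕0⊕1⊕1⊕0⊕0⊕0⊕1⊕0 = 1
Syndrome (s16...s1) = 10111 → position 23.

23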